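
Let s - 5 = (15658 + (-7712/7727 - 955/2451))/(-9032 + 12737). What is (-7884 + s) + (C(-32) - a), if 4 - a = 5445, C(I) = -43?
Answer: -173791627311416/70168539285 ≈ -2476.8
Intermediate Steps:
s = 647361351094/70168539285 (s = 5 + (15658 + (-7712/7727 - 955/2451))/(-9032 + 12737) = 5 + (15658 + (-7712*1/7727 - 955*1/2451))/3705 = 5 + (15658 + (-7712/7727 - 955/2451))*(1/3705) = 5 + (15658 - 26281397/18938877)*(1/3705) = 5 + (296518654669/18938877)*(1/3705) = 5 + 296518654669/70168539285 = 647361351094/70168539285 ≈ 9.2258)
a = -5441 (a = 4 - 1*5445 = 4 - 5445 = -5441)
(-7884 + s) + (C(-32) - a) = (-7884 + 647361351094/70168539285) + (-43 - 1*(-5441)) = -552561402371846/70168539285 + (-43 + 5441) = -552561402371846/70168539285 + 5398 = -173791627311416/70168539285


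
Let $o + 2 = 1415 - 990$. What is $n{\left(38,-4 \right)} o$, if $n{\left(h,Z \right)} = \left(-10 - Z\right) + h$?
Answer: $13536$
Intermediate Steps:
$n{\left(h,Z \right)} = -10 + h - Z$
$o = 423$ ($o = -2 + \left(1415 - 990\right) = -2 + 425 = 423$)
$n{\left(38,-4 \right)} o = \left(-10 + 38 - -4\right) 423 = \left(-10 + 38 + 4\right) 423 = 32 \cdot 423 = 13536$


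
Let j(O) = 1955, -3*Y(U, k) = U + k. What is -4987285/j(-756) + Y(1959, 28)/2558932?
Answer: -7657274684689/3001627236 ≈ -2551.0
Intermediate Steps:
Y(U, k) = -U/3 - k/3 (Y(U, k) = -(U + k)/3 = -U/3 - k/3)
-4987285/j(-756) + Y(1959, 28)/2558932 = -4987285/1955 + (-1/3*1959 - 1/3*28)/2558932 = -4987285*1/1955 + (-653 - 28/3)*(1/2558932) = -997457/391 - 1987/3*1/2558932 = -997457/391 - 1987/7676796 = -7657274684689/3001627236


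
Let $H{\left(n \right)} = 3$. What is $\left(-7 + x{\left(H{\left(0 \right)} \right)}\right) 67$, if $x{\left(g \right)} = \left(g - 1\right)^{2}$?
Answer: $-201$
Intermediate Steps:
$x{\left(g \right)} = \left(-1 + g\right)^{2}$
$\left(-7 + x{\left(H{\left(0 \right)} \right)}\right) 67 = \left(-7 + \left(-1 + 3\right)^{2}\right) 67 = \left(-7 + 2^{2}\right) 67 = \left(-7 + 4\right) 67 = \left(-3\right) 67 = -201$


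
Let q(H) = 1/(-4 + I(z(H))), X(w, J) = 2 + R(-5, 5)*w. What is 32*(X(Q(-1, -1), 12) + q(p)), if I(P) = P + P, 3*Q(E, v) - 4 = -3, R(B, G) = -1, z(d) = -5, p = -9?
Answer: 1072/21 ≈ 51.048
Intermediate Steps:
Q(E, v) = ⅓ (Q(E, v) = 4/3 + (⅓)*(-3) = 4/3 - 1 = ⅓)
X(w, J) = 2 - w
I(P) = 2*P
q(H) = -1/14 (q(H) = 1/(-4 + 2*(-5)) = 1/(-4 - 10) = 1/(-14) = -1/14)
32*(X(Q(-1, -1), 12) + q(p)) = 32*((2 - 1*⅓) - 1/14) = 32*((2 - ⅓) - 1/14) = 32*(5/3 - 1/14) = 32*(67/42) = 1072/21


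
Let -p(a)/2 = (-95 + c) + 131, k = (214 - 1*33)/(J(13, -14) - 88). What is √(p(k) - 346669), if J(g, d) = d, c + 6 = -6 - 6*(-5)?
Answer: I*√346777 ≈ 588.88*I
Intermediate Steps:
c = 18 (c = -6 + (-6 - 6*(-5)) = -6 + (-6 + 30) = -6 + 24 = 18)
k = -181/102 (k = (214 - 1*33)/(-14 - 88) = (214 - 33)/(-102) = 181*(-1/102) = -181/102 ≈ -1.7745)
p(a) = -108 (p(a) = -2*((-95 + 18) + 131) = -2*(-77 + 131) = -2*54 = -108)
√(p(k) - 346669) = √(-108 - 346669) = √(-346777) = I*√346777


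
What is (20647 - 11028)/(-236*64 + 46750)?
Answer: 9619/31646 ≈ 0.30396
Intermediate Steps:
(20647 - 11028)/(-236*64 + 46750) = 9619/(-15104 + 46750) = 9619/31646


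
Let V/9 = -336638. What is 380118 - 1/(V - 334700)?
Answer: 1278884964157/3364442 ≈ 3.8012e+5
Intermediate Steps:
V = -3029742 (V = 9*(-336638) = -3029742)
380118 - 1/(V - 334700) = 380118 - 1/(-3029742 - 334700) = 380118 - 1/(-3364442) = 380118 - 1*(-1/3364442) = 380118 + 1/3364442 = 1278884964157/3364442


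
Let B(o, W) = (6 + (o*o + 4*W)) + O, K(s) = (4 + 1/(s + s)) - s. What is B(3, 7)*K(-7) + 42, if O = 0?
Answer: 7167/14 ≈ 511.93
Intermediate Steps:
K(s) = 4 + 1/(2*s) - s (K(s) = (4 + 1/(2*s)) - s = 4 + 1/(2*s) - s)
B(o, W) = 6 + o² + 4*W (B(o, W) = (6 + (o*o + 4*W)) + 0 = (6 + (o² + 4*W)) + 0 = (6 + o² + 4*W) + 0 = 6 + o² + 4*W)
B(3, 7)*K(-7) + 42 = (6 + 3² + 4*7)*(4 + (½)/(-7) - 1*(-7)) + 42 = (6 + 9 + 28)*(4 + (½)*(-⅐) + 7) + 42 = 43*(4 - 1/14 + 7) + 42 = 43*(153/14) + 42 = 6579/14 + 42 = 7167/14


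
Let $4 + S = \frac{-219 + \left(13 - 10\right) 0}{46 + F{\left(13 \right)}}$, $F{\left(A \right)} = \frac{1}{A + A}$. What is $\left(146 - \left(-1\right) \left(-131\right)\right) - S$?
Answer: $\frac{9479}{399} \approx 23.757$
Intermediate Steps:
$F{\left(A \right)} = \frac{1}{2 A}$
$S = - \frac{3494}{399}$ ($S = -4 + \frac{-219 + \left(13 - 10\right) 0}{46 + \frac{1}{2 \cdot 13}} = -4 + \frac{-219 + 3 \cdot 0}{46 + \frac{1}{2} \cdot \frac{1}{13}} = -4 + \frac{-219 + 0}{46 + \frac{1}{26}} = -4 - \frac{219}{\frac{1197}{26}} = -4 - \frac{1898}{399} = - \frac{3494}{399} \approx -8.7569$)
$\left(146 - \left(-1\right) \left(-131\right)\right) - S = \left(146 - \left(-1\right) \left(-131\right)\right) - - \frac{3494}{399} = \left(146 - 131\right) + \frac{3494}{399} = 15 + \frac{3494}{399} = \frac{9479}{399}$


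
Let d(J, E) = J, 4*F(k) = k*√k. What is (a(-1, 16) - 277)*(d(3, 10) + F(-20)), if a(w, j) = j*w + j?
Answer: -831 + 2770*I*√5 ≈ -831.0 + 6193.9*I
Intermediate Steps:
F(k) = k^(3/2)/4 (F(k) = (k*√k)/4 = k^(3/2)/4)
a(w, j) = j + j*w
(a(-1, 16) - 277)*(d(3, 10) + F(-20)) = (16*(1 - 1) - 277)*(3 + (-20)^(3/2)/4) = (16*0 - 277)*(3 + (-40*I*√5)/4) = (0 - 277)*(3 - 10*I*√5) = -277*(3 - 10*I*√5) = -831 + 2770*I*√5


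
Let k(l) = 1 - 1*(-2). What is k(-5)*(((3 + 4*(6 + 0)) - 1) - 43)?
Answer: -51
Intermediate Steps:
k(l) = 3 (k(l) = 1 + 2 = 3)
k(-5)*(((3 + 4*(6 + 0)) - 1) - 43) = 3*(((3 + 4*(6 + 0)) - 1) - 43) = 3*(((3 + 4*6) - 1) - 43) = 3*(((3 + 24) - 1) - 43) = 3*((27 - 1) - 43) = 3*(26 - 43) = 3*(-17) = -51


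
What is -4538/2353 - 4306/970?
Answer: -7266939/1141205 ≈ -6.3678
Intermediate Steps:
-4538/2353 - 4306/970 = -4538*1/2353 - 4306*1/970 = -4538/2353 - 2153/485 = -7266939/1141205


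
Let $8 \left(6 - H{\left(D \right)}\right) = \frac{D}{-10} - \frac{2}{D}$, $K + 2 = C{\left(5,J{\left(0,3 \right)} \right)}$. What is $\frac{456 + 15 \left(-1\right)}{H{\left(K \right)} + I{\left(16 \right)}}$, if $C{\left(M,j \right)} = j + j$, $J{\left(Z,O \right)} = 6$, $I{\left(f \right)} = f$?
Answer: $\frac{8820}{443} \approx 19.91$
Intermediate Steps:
$C{\left(M,j \right)} = 2 j$
$K = 10$ ($K = -2 + 2 \cdot 6 = -2 + 12 = 10$)
$H{\left(D \right)} = 6 + \frac{1}{4 D} + \frac{D}{80}$ ($H{\left(D \right)} = 6 - \frac{\frac{D}{-10} - \frac{2}{D}}{8} = 6 - \frac{D \left(- \frac{1}{10}\right) - \frac{2}{D}}{8} = 6 - \frac{- \frac{D}{10} - \frac{2}{D}}{8} = 6 - \frac{- \frac{2}{D} - \frac{D}{10}}{8} = 6 + \left(\frac{1}{4 D} + \frac{D}{80}\right) = 6 + \frac{1}{4 D} + \frac{D}{80}$)
$\frac{456 + 15 \left(-1\right)}{H{\left(K \right)} + I{\left(16 \right)}} = \frac{456 + 15 \left(-1\right)}{\frac{20 + 10 \left(480 + 10\right)}{80 \cdot 10} + 16} = \frac{456 - 15}{\frac{1}{80} \cdot \frac{1}{10} \left(20 + 10 \cdot 490\right) + 16} = \frac{441}{\frac{1}{80} \cdot \frac{1}{10} \left(20 + 4900\right) + 16} = \frac{441}{\frac{1}{80} \cdot \frac{1}{10} \cdot 4920 + 16} = \frac{441}{\frac{123}{20} + 16} = \frac{441}{\frac{443}{20}} = 441 \cdot \frac{20}{443} = \frac{8820}{443}$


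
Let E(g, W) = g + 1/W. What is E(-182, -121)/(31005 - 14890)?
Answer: -22023/1949915 ≈ -0.011294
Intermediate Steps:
E(-182, -121)/(31005 - 14890) = (-182 + 1/(-121))/(31005 - 14890) = (-182 - 1/121)/16115 = -22023/121*1/16115 = -22023/1949915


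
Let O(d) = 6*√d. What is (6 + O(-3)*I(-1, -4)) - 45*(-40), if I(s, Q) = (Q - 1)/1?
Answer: 1806 - 30*I*√3 ≈ 1806.0 - 51.962*I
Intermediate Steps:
I(s, Q) = -1 + Q (I(s, Q) = (-1 + Q)*1 = -1 + Q)
(6 + O(-3)*I(-1, -4)) - 45*(-40) = (6 + (6*√(-3))*(-1 - 4)) - 45*(-40) = (6 + (6*(I*√3))*(-5)) + 1800 = (6 + (6*I*√3)*(-5)) + 1800 = (6 - 30*I*√3) + 1800 = 1806 - 30*I*√3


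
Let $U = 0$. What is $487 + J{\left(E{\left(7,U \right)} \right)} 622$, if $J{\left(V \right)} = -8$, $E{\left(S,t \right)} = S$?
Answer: $-4489$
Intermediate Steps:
$487 + J{\left(E{\left(7,U \right)} \right)} 622 = 487 - 4976 = -4489$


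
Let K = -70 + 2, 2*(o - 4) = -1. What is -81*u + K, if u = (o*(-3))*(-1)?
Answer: -1837/2 ≈ -918.50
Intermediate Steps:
o = 7/2 (o = 4 + (1/2)*(-1) = 4 - 1/2 = 7/2 ≈ 3.5000)
K = -68
u = 21/2 (u = ((7/2)*(-3))*(-1) = -21/2*(-1) = 21/2 ≈ 10.500)
-81*u + K = -81*21/2 - 68 = -1701/2 - 68 = -1837/2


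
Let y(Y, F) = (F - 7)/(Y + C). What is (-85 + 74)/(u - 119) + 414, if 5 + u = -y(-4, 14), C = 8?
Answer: 208286/503 ≈ 414.09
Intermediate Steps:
y(Y, F) = (-7 + F)/(8 + Y) (y(Y, F) = (F - 7)/(Y + 8) = (-7 + F)/(8 + Y))
u = -27/4 (u = -5 - (-7 + 14)/(8 - 4) = -5 - 7/4 = -27/4 ≈ -6.7500)
(-85 + 74)/(u - 119) + 414 = (-85 + 74)/(-27/4 - 119) + 414 = -11/(-503/4) + 414 = -11*(-4/503) + 414 = 44/503 + 414 = 208286/503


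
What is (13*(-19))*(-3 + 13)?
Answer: -2470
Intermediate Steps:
(13*(-19))*(-3 + 13) = -247*10 = -2470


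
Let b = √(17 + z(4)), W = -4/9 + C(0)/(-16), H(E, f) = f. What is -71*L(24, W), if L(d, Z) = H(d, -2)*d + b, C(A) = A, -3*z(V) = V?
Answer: 3408 - 71*√141/3 ≈ 3127.0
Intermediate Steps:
z(V) = -V/3
W = -4/9 (W = -4/9 + 0/(-16) = -4*⅑ + 0*(-1/16) = -4/9 + 0 = -4/9 ≈ -0.44444)
b = √141/3 (b = √(17 - ⅓*4) = √(17 - 4/3) = √(47/3) = √141/3 ≈ 3.9581)
L(d, Z) = -2*d + √141/3
-71*L(24, W) = -71*(-2*24 + √141/3) = -71*(-48 + √141/3) = 3408 - 71*√141/3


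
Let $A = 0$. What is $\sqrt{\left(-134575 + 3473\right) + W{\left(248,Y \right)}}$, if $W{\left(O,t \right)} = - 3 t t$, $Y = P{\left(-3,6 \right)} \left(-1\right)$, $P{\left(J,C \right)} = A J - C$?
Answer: $i \sqrt{131210} \approx 362.23 i$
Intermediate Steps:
$P{\left(J,C \right)} = - C$ ($P{\left(J,C \right)} = 0 J - C = 0 - C = - C$)
$Y = 6$ ($Y = \left(-1\right) 6 \left(-1\right) = \left(-6\right) \left(-1\right) = 6$)
$W{\left(O,t \right)} = - 3 t^{2}$
$\sqrt{\left(-134575 + 3473\right) + W{\left(248,Y \right)}} = \sqrt{\left(-134575 + 3473\right) - 3 \cdot 6^{2}} = \sqrt{-131102 - 108} = \sqrt{-131210} = i \sqrt{131210}$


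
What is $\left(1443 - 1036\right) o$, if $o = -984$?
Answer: $-400488$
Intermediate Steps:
$\left(1443 - 1036\right) o = \left(1443 - 1036\right) \left(-984\right) = 407 \left(-984\right) = -400488$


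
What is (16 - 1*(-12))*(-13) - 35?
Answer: -399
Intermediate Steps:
(16 - 1*(-12))*(-13) - 35 = (16 + 12)*(-13) - 35 = 28*(-13) - 35 = -364 - 35 = -399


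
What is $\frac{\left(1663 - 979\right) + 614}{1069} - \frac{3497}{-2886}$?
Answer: $\frac{575717}{237318} \approx 2.4259$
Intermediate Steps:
$\frac{\left(1663 - 979\right) + 614}{1069} - \frac{3497}{-2886} = \left(684 + 614\right) \frac{1}{1069} - - \frac{269}{222} = 1298 \cdot \frac{1}{1069} + \frac{269}{222} = \frac{1298}{1069} + \frac{269}{222} = \frac{575717}{237318}$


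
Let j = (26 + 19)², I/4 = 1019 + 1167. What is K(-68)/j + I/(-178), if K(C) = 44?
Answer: -8849384/180225 ≈ -49.102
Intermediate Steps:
I = 8744 (I = 4*(1019 + 1167) = 4*2186 = 8744)
j = 2025 (j = 45² = 2025)
K(-68)/j + I/(-178) = 44/2025 + 8744/(-178) = 44*(1/2025) + 8744*(-1/178) = 44/2025 - 4372/89 = -8849384/180225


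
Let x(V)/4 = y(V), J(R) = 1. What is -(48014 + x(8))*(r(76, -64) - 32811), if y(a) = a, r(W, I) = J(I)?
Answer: 1576389260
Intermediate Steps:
r(W, I) = 1
x(V) = 4*V
-(48014 + x(8))*(r(76, -64) - 32811) = -(48014 + 4*8)*(1 - 32811) = -(48014 + 32)*(-32810) = -48046*(-32810) = -1*(-1576389260) = 1576389260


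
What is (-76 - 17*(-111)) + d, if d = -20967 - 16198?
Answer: -35354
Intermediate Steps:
d = -37165
(-76 - 17*(-111)) + d = (-76 - 17*(-111)) - 37165 = (-76 + 1887) - 37165 = 1811 - 37165 = -35354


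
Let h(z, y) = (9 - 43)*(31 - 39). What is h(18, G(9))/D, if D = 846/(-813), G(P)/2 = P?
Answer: -36856/141 ≈ -261.39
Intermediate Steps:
G(P) = 2*P
h(z, y) = 272 (h(z, y) = -34*(-8) = 272)
D = -282/271 (D = 846*(-1/813) = -282/271 ≈ -1.0406)
h(18, G(9))/D = 272/(-282/271) = 272*(-271/282) = -36856/141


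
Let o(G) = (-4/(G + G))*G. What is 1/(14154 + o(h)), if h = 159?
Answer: 1/14152 ≈ 7.0661e-5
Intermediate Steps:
o(G) = -2 (o(G) = (-4*1/(2*G))*G = (-2/G)*G = -2)
1/(14154 + o(h)) = 1/(14154 - 2) = 1/14152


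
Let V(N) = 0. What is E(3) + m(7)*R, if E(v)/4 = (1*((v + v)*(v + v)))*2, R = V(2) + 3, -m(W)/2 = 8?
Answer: 240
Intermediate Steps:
m(W) = -16 (m(W) = -2*8 = -16)
R = 3 (R = 0 + 3 = 3)
E(v) = 32*v² (E(v) = 4*((1*((v + v)*(v + v)))*2) = 4*((1*((2*v)*(2*v)))*2) = 4*((1*(4*v²))*2) = 4*((4*v²)*2) = 4*(8*v²) = 32*v²)
E(3) + m(7)*R = 32*3² - 16*3 = 32*9 - 48 = 288 - 48 = 240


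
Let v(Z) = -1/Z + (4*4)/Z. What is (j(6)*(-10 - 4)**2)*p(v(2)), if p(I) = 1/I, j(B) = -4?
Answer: -1568/15 ≈ -104.53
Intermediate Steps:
v(Z) = 15/Z (v(Z) = -1/Z + 16/Z = 15/Z)
p(I) = 1/I
(j(6)*(-10 - 4)**2)*p(v(2)) = (-4*(-10 - 4)**2)/((15/2)) = (-4*(-14)**2)/((15*(1/2))) = (-4*196)/(15/2) = -784*2/15 = -1568/15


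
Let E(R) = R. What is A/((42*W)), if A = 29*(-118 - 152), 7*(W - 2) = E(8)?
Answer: -1305/22 ≈ -59.318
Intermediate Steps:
W = 22/7 (W = 2 + (1/7)*8 = 2 + 8/7 = 22/7 ≈ 3.1429)
A = -7830 (A = 29*(-270) = -7830)
A/((42*W)) = -7830/(42*(22/7)) = -7830/132 = -7830*1/132 = -1305/22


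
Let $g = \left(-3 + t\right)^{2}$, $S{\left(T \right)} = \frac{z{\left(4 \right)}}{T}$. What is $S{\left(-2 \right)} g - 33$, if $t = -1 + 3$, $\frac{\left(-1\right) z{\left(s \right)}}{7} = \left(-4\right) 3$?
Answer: $-75$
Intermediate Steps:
$z{\left(s \right)} = 84$ ($z{\left(s \right)} = - 7 \left(\left(-4\right) 3\right) = \left(-7\right) \left(-12\right) = 84$)
$t = 2$
$S{\left(T \right)} = \frac{84}{T}$
$g = 1$ ($g = \left(-3 + 2\right)^{2} = \left(-1\right)^{2} = 1$)
$S{\left(-2 \right)} g - 33 = \frac{84}{-2} \cdot 1 - 33 = 84 \left(- \frac{1}{2}\right) 1 - 33 = \left(-42\right) 1 - 33 = -42 - 33 = -75$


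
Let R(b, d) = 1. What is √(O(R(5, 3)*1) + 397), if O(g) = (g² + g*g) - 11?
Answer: 2*√97 ≈ 19.698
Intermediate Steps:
O(g) = -11 + 2*g² (O(g) = (g² + g²) - 11 = 2*g² - 11 = -11 + 2*g²)
√(O(R(5, 3)*1) + 397) = √((-11 + 2*(1*1)²) + 397) = √((-11 + 2*1²) + 397) = √((-11 + 2*1) + 397) = √((-11 + 2) + 397) = √(-9 + 397) = √388 = 2*√97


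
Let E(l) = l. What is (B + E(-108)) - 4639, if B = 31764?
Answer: 27017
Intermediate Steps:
(B + E(-108)) - 4639 = (31764 - 108) - 4639 = 31656 - 4639 = 27017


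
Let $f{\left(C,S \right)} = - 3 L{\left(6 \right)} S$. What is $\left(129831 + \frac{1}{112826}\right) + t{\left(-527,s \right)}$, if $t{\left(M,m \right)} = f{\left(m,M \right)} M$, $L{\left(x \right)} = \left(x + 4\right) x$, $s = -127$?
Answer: $- \frac{5625661075313}{112826} \approx -4.9861 \cdot 10^{7}$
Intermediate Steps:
$L{\left(x \right)} = x \left(4 + x\right)$ ($L{\left(x \right)} = \left(4 + x\right) x = x \left(4 + x\right)$)
$f{\left(C,S \right)} = - 180 S$ ($f{\left(C,S \right)} = - 3 \cdot 6 \left(4 + 6\right) S = - 3 \cdot 6 \cdot 10 S = \left(-3\right) 60 S = - 180 S$)
$t{\left(M,m \right)} = - 180 M^{2}$ ($t{\left(M,m \right)} = - 180 M M = - 180 M^{2}$)
$\left(129831 + \frac{1}{112826}\right) + t{\left(-527,s \right)} = \left(129831 + \frac{1}{112826}\right) - 180 \left(-527\right)^{2} = \left(129831 + \frac{1}{112826}\right) - 49991220 = \frac{14648312407}{112826} - 49991220 = - \frac{5625661075313}{112826}$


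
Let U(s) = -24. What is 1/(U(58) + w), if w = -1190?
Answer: -1/1214 ≈ -0.00082372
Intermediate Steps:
1/(U(58) + w) = 1/(-24 - 1190) = 1/(-1214) = -1/1214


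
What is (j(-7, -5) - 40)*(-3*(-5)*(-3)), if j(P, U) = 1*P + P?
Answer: 2430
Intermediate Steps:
j(P, U) = 2*P (j(P, U) = P + P = 2*P)
(j(-7, -5) - 40)*(-3*(-5)*(-3)) = (2*(-7) - 40)*(-3*(-5)*(-3)) = (-14 - 40)*(15*(-3)) = -54*(-45) = 2430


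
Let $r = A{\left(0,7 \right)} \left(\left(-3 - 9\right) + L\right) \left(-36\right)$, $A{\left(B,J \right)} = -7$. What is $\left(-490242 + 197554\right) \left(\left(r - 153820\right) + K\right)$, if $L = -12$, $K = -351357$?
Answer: $149629422800$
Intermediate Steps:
$r = -6048$ ($r = - 7 \left(\left(-3 - 9\right) - 12\right) \left(-36\right) = - 7 \left(-12 - 12\right) \left(-36\right) = \left(-7\right) \left(-24\right) \left(-36\right) = 168 \left(-36\right) = -6048$)
$\left(-490242 + 197554\right) \left(\left(r - 153820\right) + K\right) = \left(-490242 + 197554\right) \left(\left(-6048 - 153820\right) - 351357\right) = - 292688 \left(\left(-6048 - 153820\right) - 351357\right) = - 292688 \left(-159868 - 351357\right) = \left(-292688\right) \left(-511225\right) = 149629422800$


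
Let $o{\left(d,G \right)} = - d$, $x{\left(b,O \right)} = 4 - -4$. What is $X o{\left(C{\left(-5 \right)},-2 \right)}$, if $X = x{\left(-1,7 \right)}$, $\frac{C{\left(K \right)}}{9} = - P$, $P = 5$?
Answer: $360$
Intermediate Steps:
$x{\left(b,O \right)} = 8$ ($x{\left(b,O \right)} = 4 + 4 = 8$)
$C{\left(K \right)} = -45$ ($C{\left(K \right)} = 9 \left(\left(-1\right) 5\right) = 9 \left(-5\right) = -45$)
$X = 8$
$X o{\left(C{\left(-5 \right)},-2 \right)} = 8 \left(\left(-1\right) \left(-45\right)\right) = 8 \cdot 45 = 360$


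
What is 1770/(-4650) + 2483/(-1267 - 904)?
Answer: -39458/25885 ≈ -1.5244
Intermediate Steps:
1770/(-4650) + 2483/(-1267 - 904) = 1770*(-1/4650) + 2483/(-2171) = -59/155 + 2483*(-1/2171) = -59/155 - 191/167 = -39458/25885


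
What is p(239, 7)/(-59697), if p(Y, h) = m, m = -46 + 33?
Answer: 13/59697 ≈ 0.00021777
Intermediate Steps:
m = -13
p(Y, h) = -13
p(239, 7)/(-59697) = -13/(-59697) = -13*(-1/59697) = 13/59697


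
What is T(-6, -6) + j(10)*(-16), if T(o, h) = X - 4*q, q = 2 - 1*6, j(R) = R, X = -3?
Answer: -147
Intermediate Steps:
q = -4 (q = 2 - 6 = -4)
T(o, h) = 13 (T(o, h) = -3 - 4*(-4) = -3 + 16 = 13)
T(-6, -6) + j(10)*(-16) = 13 + 10*(-16) = 13 - 160 = -147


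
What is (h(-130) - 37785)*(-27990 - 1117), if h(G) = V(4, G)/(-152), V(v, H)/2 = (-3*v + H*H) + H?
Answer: 2212452177/2 ≈ 1.1062e+9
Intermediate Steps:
V(v, H) = -6*v + 2*H + 2*H² (V(v, H) = 2*((-3*v + H*H) + H) = 2*((-3*v + H²) + H) = 2*((H² - 3*v) + H) = 2*(H + H² - 3*v) = -6*v + 2*H + 2*H²)
h(G) = 3/19 - G/76 - G²/76 (h(G) = (-6*4 + 2*G + 2*G²)/(-152) = (-24 + 2*G + 2*G²)*(-1/152) = 3/19 - G/76 - G²/76)
(h(-130) - 37785)*(-27990 - 1117) = ((3/19 - 1/76*(-130) - 1/76*(-130)²) - 37785)*(-27990 - 1117) = ((3/19 + 65/38 - 1/76*16900) - 37785)*(-29107) = ((3/19 + 65/38 - 4225/19) - 37785)*(-29107) = (-441/2 - 37785)*(-29107) = -76011/2*(-29107) = 2212452177/2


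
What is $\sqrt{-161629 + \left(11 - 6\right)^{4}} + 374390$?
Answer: $374390 + 2 i \sqrt{40251} \approx 3.7439 \cdot 10^{5} + 401.25 i$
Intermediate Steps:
$\sqrt{-161629 + \left(11 - 6\right)^{4}} + 374390 = \sqrt{-161629 + 5^{4}} + 374390 = \sqrt{-161629 + 625} + 374390 = \sqrt{-161004} + 374390 = 2 i \sqrt{40251} + 374390 = 374390 + 2 i \sqrt{40251}$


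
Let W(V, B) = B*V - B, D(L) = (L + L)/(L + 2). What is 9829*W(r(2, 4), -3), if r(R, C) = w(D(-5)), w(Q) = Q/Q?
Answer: 0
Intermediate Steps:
D(L) = 2*L/(2 + L) (D(L) = (2*L)/(2 + L) = 2*L/(2 + L))
w(Q) = 1
r(R, C) = 1
W(V, B) = -B + B*V
9829*W(r(2, 4), -3) = 9829*(-3*(-1 + 1)) = 9829*(-3*0) = 9829*0 = 0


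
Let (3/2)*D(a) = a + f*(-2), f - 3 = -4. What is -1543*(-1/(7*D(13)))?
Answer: 1543/70 ≈ 22.043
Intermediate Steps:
f = -1 (f = 3 - 4 = -1)
D(a) = 4/3 + 2*a/3 (D(a) = 2*(a - 1*(-2))/3 = 2*(a + 2)/3 = 2*(2 + a)/3 = 4/3 + 2*a/3)
-1543*(-1/(7*D(13))) = -1543*(-1/(7*(4/3 + (⅔)*13))) = -1543*(-1/(7*(4/3 + 26/3))) = -1543/(10*(-7)) = -1543/(-70) = -1543*(-1/70) = 1543/70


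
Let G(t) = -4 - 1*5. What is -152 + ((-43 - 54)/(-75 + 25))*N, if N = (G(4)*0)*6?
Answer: -152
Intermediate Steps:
G(t) = -9 (G(t) = -4 - 5 = -9)
N = 0 (N = -9*0*6 = 0*6 = 0)
-152 + ((-43 - 54)/(-75 + 25))*N = -152 + ((-43 - 54)/(-75 + 25))*0 = -152 - 97/(-50)*0 = -152 - 97*(-1/50)*0 = -152 + (97/50)*0 = -152 + 0 = -152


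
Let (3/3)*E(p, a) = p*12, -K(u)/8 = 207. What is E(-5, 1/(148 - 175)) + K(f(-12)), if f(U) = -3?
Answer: -1716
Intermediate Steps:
K(u) = -1656 (K(u) = -8*207 = -1656)
E(p, a) = 12*p (E(p, a) = p*12 = 12*p)
E(-5, 1/(148 - 175)) + K(f(-12)) = 12*(-5) - 1656 = -60 - 1656 = -1716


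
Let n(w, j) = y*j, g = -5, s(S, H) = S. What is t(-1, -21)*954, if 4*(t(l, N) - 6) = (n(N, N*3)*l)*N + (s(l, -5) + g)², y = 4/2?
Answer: -616761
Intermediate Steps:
y = 2 (y = 4*(½) = 2)
n(w, j) = 2*j
t(l, N) = 6 + (-5 + l)²/4 + 3*l*N²/2 (t(l, N) = 6 + (((2*(N*3))*l)*N + (l - 5)²)/4 = 6 + (((2*(3*N))*l)*N + (-5 + l)²)/4 = 6 + (((6*N)*l)*N + (-5 + l)²)/4 = 6 + ((6*N*l)*N + (-5 + l)²)/4 = 6 + (6*l*N² + (-5 + l)²)/4 = 6 + ((-5 + l)² + 6*l*N²)/4 = 6 + ((-5 + l)²/4 + 3*l*N²/2) = 6 + (-5 + l)²/4 + 3*l*N²/2)
t(-1, -21)*954 = (6 + (-5 - 1)²/4 + (3/2)*(-1)*(-21)²)*954 = (6 + (¼)*(-6)² + (3/2)*(-1)*441)*954 = (6 + (¼)*36 - 1323/2)*954 = (6 + 9 - 1323/2)*954 = -1293/2*954 = -616761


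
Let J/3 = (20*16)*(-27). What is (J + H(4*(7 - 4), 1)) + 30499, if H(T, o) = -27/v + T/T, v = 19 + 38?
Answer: 87011/19 ≈ 4579.5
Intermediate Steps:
v = 57
J = -25920 (J = 3*((20*16)*(-27)) = 3*(320*(-27)) = 3*(-8640) = -25920)
H(T, o) = 10/19 (H(T, o) = -27/57 + T/T = -27*1/57 + 1 = -9/19 + 1 = 10/19)
(J + H(4*(7 - 4), 1)) + 30499 = (-25920 + 10/19) + 30499 = -492470/19 + 30499 = 87011/19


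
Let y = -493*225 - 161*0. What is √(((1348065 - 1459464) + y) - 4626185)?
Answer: I*√4848509 ≈ 2201.9*I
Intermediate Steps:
y = -110925 (y = -110925 + 0 = -110925)
√(((1348065 - 1459464) + y) - 4626185) = √(((1348065 - 1459464) - 110925) - 4626185) = √((-111399 - 110925) - 4626185) = √(-222324 - 4626185) = √(-4848509) = I*√4848509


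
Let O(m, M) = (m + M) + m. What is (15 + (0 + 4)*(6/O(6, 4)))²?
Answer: 1089/4 ≈ 272.25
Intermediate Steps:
O(m, M) = M + 2*m (O(m, M) = (M + m) + m = M + 2*m)
(15 + (0 + 4)*(6/O(6, 4)))² = (15 + (0 + 4)*(6/(4 + 2*6)))² = (15 + 4*(6/(4 + 12)))² = (15 + 4*(6/16))² = (15 + 4*(6*(1/16)))² = (15 + 4*(3/8))² = (15 + 3/2)² = (33/2)² = 1089/4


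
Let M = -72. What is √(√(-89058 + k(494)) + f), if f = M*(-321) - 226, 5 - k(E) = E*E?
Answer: √(22886 + I*√333089) ≈ 151.29 + 1.907*I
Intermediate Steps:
k(E) = 5 - E² (k(E) = 5 - E*E = 5 - E²)
f = 22886 (f = -72*(-321) - 226 = 23112 - 226 = 22886)
√(√(-89058 + k(494)) + f) = √(√(-89058 + (5 - 1*494²)) + 22886) = √(√(-89058 + (5 - 1*244036)) + 22886) = √(√(-89058 + (5 - 244036)) + 22886) = √(√(-89058 - 244031) + 22886) = √(√(-333089) + 22886) = √(I*√333089 + 22886) = √(22886 + I*√333089)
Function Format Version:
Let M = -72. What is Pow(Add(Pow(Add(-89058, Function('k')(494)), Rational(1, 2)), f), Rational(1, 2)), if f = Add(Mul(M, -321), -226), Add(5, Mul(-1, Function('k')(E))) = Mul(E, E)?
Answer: Pow(Add(22886, Mul(I, Pow(333089, Rational(1, 2)))), Rational(1, 2)) ≈ Add(151.29, Mul(1.907, I))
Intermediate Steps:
Function('k')(E) = Add(5, Mul(-1, Pow(E, 2))) (Function('k')(E) = Add(5, Mul(-1, Mul(E, E))) = Add(5, Mul(-1, Pow(E, 2))))
f = 22886 (f = Add(Mul(-72, -321), -226) = Add(23112, -226) = 22886)
Pow(Add(Pow(Add(-89058, Function('k')(494)), Rational(1, 2)), f), Rational(1, 2)) = Pow(Add(Pow(Add(-89058, Add(5, Mul(-1, Pow(494, 2)))), Rational(1, 2)), 22886), Rational(1, 2)) = Pow(Add(Pow(Add(-89058, Add(5, Mul(-1, 244036))), Rational(1, 2)), 22886), Rational(1, 2)) = Pow(Add(Pow(Add(-89058, Add(5, -244036)), Rational(1, 2)), 22886), Rational(1, 2)) = Pow(Add(Pow(Add(-89058, -244031), Rational(1, 2)), 22886), Rational(1, 2)) = Pow(Add(Pow(-333089, Rational(1, 2)), 22886), Rational(1, 2)) = Pow(Add(Mul(I, Pow(333089, Rational(1, 2))), 22886), Rational(1, 2)) = Pow(Add(22886, Mul(I, Pow(333089, Rational(1, 2)))), Rational(1, 2))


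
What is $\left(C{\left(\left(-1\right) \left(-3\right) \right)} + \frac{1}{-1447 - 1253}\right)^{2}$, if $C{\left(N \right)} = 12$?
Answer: $\frac{1049695201}{7290000} \approx 143.99$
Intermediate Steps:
$\left(C{\left(\left(-1\right) \left(-3\right) \right)} + \frac{1}{-1447 - 1253}\right)^{2} = \left(12 + \frac{1}{-1447 - 1253}\right)^{2} = \left(12 + \frac{1}{-2700}\right)^{2} = \left(12 - \frac{1}{2700}\right)^{2} = \left(\frac{32399}{2700}\right)^{2} = \frac{1049695201}{7290000}$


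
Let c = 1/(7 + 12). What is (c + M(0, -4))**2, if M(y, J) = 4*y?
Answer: 1/361 ≈ 0.0027701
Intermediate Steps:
c = 1/19 ≈ 0.052632
(c + M(0, -4))**2 = (1/19 + 4*0)**2 = (1/19 + 0)**2 = (1/19)**2 = 1/361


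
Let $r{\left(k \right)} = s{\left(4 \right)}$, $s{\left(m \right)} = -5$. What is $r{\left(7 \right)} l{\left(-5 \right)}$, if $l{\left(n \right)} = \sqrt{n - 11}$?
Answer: $- 20 i \approx - 20.0 i$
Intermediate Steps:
$l{\left(n \right)} = \sqrt{-11 + n}$
$r{\left(k \right)} = -5$
$r{\left(7 \right)} l{\left(-5 \right)} = - 5 \sqrt{-11 - 5} = - 5 \sqrt{-16} = - 5 \cdot 4 i = - 20 i$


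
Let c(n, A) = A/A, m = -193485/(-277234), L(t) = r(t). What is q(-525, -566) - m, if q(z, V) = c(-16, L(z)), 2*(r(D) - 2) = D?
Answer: 83749/277234 ≈ 0.30209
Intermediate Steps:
r(D) = 2 + D/2
L(t) = 2 + t/2
m = 193485/277234 (m = -193485*(-1/277234) = 193485/277234 ≈ 0.69791)
c(n, A) = 1
q(z, V) = 1
q(-525, -566) - m = 1 - 1*193485/277234 = 1 - 193485/277234 = 83749/277234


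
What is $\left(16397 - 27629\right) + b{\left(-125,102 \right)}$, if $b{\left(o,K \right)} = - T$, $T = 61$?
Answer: $-11293$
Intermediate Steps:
$b{\left(o,K \right)} = -61$ ($b{\left(o,K \right)} = \left(-1\right) 61 = -61$)
$\left(16397 - 27629\right) + b{\left(-125,102 \right)} = \left(16397 - 27629\right) - 61 = -11232 - 61 = -11293$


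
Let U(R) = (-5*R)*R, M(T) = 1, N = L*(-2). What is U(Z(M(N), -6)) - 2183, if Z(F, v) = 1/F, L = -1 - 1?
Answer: -2188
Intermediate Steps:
L = -2
N = 4 (N = -2*(-2) = 4)
U(R) = -5*R**2
U(Z(M(N), -6)) - 2183 = -5*(1/1)**2 - 2183 = -5*1**2 - 2183 = -5*1 - 2183 = -5 - 2183 = -2188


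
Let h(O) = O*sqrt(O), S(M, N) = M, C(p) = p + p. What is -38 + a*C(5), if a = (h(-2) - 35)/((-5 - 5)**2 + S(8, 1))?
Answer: -2227/54 - 5*I*sqrt(2)/27 ≈ -41.241 - 0.26189*I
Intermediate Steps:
C(p) = 2*p
h(O) = O**(3/2)
a = -35/108 - I*sqrt(2)/54 (a = ((-2)**(3/2) - 35)/((-5 - 5)**2 + 8) = (-2*I*sqrt(2) - 35)/((-10)**2 + 8) = (-35 - 2*I*sqrt(2))/(100 + 8) = (-35 - 2*I*sqrt(2))/108 = (-35 - 2*I*sqrt(2))*(1/108) = -35/108 - I*sqrt(2)/54 ≈ -0.32407 - 0.026189*I)
-38 + a*C(5) = -38 + (-35/108 - I*sqrt(2)/54)*(2*5) = -38 + (-35/108 - I*sqrt(2)/54)*10 = -38 + (-175/54 - 5*I*sqrt(2)/27) = -2227/54 - 5*I*sqrt(2)/27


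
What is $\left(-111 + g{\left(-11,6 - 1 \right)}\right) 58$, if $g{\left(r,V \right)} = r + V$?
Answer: $-6786$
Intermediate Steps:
$g{\left(r,V \right)} = V + r$
$\left(-111 + g{\left(-11,6 - 1 \right)}\right) 58 = \left(-111 + \left(\left(6 - 1\right) - 11\right)\right) 58 = \left(-111 + \left(5 - 11\right)\right) 58 = \left(-111 - 6\right) 58 = \left(-117\right) 58 = -6786$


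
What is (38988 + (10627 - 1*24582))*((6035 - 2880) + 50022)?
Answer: 1331179841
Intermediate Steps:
(38988 + (10627 - 1*24582))*((6035 - 2880) + 50022) = (38988 + (10627 - 24582))*(3155 + 50022) = (38988 - 13955)*53177 = 25033*53177 = 1331179841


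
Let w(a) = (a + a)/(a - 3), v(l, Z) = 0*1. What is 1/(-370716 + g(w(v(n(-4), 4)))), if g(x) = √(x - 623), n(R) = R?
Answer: -370716/137430353279 - I*√623/137430353279 ≈ -2.6975e-6 - 1.8162e-10*I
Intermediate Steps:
v(l, Z) = 0
w(a) = 2*a/(-3 + a) (w(a) = (2*a)/(-3 + a) = 2*a/(-3 + a))
g(x) = √(-623 + x)
1/(-370716 + g(w(v(n(-4), 4)))) = 1/(-370716 + √(-623 + 2*0/(-3 + 0))) = 1/(-370716 + √(-623 + 2*0/(-3))) = 1/(-370716 + √(-623 + 2*0*(-⅓))) = 1/(-370716 + √(-623 + 0)) = 1/(-370716 + √(-623)) = 1/(-370716 + I*√623)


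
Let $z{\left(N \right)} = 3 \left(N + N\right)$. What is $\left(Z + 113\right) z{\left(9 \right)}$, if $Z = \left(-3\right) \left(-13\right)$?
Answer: $8208$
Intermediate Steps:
$Z = 39$
$z{\left(N \right)} = 6 N$ ($z{\left(N \right)} = 3 \cdot 2 N = 6 N$)
$\left(Z + 113\right) z{\left(9 \right)} = \left(39 + 113\right) 6 \cdot 9 = 152 \cdot 54 = 8208$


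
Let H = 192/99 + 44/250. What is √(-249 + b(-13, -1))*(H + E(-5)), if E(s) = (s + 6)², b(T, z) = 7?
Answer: 12851*I*√2/375 ≈ 48.464*I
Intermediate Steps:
E(s) = (6 + s)²
H = 8726/4125 (H = 192*(1/99) + 44*(1/250) = 64/33 + 22/125 = 8726/4125 ≈ 2.1154)
√(-249 + b(-13, -1))*(H + E(-5)) = √(-249 + 7)*(8726/4125 + (6 - 5)²) = √(-242)*(8726/4125 + 1²) = (11*I*√2)*(8726/4125 + 1) = (11*I*√2)*(12851/4125) = 12851*I*√2/375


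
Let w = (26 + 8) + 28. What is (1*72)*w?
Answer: 4464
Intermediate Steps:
w = 62 (w = 34 + 28 = 62)
(1*72)*w = (1*72)*62 = 72*62 = 4464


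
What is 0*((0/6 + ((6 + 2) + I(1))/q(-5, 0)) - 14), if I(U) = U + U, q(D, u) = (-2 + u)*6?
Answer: 0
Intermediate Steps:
q(D, u) = -12 + 6*u
I(U) = 2*U
0*((0/6 + ((6 + 2) + I(1))/q(-5, 0)) - 14) = 0*((0/6 + ((6 + 2) + 2*1)/(-12 + 6*0)) - 14) = 0*((0*(⅙) + (8 + 2)/(-12 + 0)) - 14) = 0*((0 + 10/(-12)) - 14) = 0*((0 + 10*(-1/12)) - 14) = 0*((0 - ⅚) - 14) = 0*(-⅚ - 14) = 0*(-89/6) = 0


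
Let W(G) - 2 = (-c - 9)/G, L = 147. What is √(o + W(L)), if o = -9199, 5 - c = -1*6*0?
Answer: I*√4055919/21 ≈ 95.901*I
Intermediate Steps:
c = 5 (c = 5 - (-1*6)*0 = 5 - (-6)*0 = 5 - 1*0 = 5 + 0 = 5)
W(G) = 2 - 14/G (W(G) = 2 + (-1*5 - 9)/G = 2 + (-5 - 9)/G = 2 - 14/G)
√(o + W(L)) = √(-9199 + (2 - 14/147)) = √(-9199 + (2 - 14*1/147)) = √(-9199 + (2 - 2/21)) = √(-9199 + 40/21) = √(-193139/21) = I*√4055919/21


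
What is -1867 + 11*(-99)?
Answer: -2956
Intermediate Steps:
-1867 + 11*(-99) = -1867 - 1089 = -2956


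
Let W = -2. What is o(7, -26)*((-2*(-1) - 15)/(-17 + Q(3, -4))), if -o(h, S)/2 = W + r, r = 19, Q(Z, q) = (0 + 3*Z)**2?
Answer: 221/32 ≈ 6.9063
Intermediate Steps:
Q(Z, q) = 9*Z**2 (Q(Z, q) = (3*Z)**2 = 9*Z**2)
o(h, S) = -34 (o(h, S) = -2*(-2 + 19) = -2*17 = -34)
o(7, -26)*((-2*(-1) - 15)/(-17 + Q(3, -4))) = -34*(-2*(-1) - 15)/(-17 + 9*3**2) = -34*(2 - 15)/(-17 + 9*9) = -(-442)/(-17 + 81) = -(-442)/64 = -34*(-13/64) = 221/32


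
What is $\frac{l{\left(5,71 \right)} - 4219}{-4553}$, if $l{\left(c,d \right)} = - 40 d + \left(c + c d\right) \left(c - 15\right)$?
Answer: $\frac{10659}{4553} \approx 2.3411$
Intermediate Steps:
$l{\left(c,d \right)} = - 40 d + \left(-15 + c\right) \left(c + c d\right)$ ($l{\left(c,d \right)} = - 40 d + \left(c + c d\right) \left(-15 + c\right) = - 40 d + \left(-15 + c\right) \left(c + c d\right)$)
$\frac{l{\left(5,71 \right)} - 4219}{-4553} = \frac{\left(5^{2} - 2840 - 75 + 71 \cdot 5^{2} - 75 \cdot 71\right) - 4219}{-4553} = \left(\left(25 - 2840 - 75 + 71 \cdot 25 - 5325\right) - 4219\right) \left(- \frac{1}{4553}\right) = \left(\left(25 - 2840 - 75 + 1775 - 5325\right) - 4219\right) \left(- \frac{1}{4553}\right) = \left(-6440 - 4219\right) \left(- \frac{1}{4553}\right) = \left(-10659\right) \left(- \frac{1}{4553}\right) = \frac{10659}{4553}$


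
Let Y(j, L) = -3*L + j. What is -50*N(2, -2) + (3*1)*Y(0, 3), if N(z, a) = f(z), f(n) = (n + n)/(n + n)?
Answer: -77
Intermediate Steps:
Y(j, L) = j - 3*L
f(n) = 1 (f(n) = (2*n)/((2*n)) = (2*n)*(1/(2*n)) = 1)
N(z, a) = 1
-50*N(2, -2) + (3*1)*Y(0, 3) = -50*1 + (3*1)*(0 - 3*3) = -50 + 3*(0 - 9) = -50 + 3*(-9) = -50 - 27 = -77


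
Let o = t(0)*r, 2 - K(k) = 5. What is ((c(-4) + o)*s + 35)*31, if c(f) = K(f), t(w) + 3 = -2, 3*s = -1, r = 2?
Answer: 3658/3 ≈ 1219.3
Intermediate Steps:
s = -⅓ (s = (⅓)*(-1) = -⅓ ≈ -0.33333)
K(k) = -3 (K(k) = 2 - 1*5 = 2 - 5 = -3)
t(w) = -5 (t(w) = -3 - 2 = -5)
c(f) = -3
o = -10 (o = -5*2 = -10)
((c(-4) + o)*s + 35)*31 = ((-3 - 10)*(-⅓) + 35)*31 = (-13*(-⅓) + 35)*31 = (13/3 + 35)*31 = (118/3)*31 = 3658/3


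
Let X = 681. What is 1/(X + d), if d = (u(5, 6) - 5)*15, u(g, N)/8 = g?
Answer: 1/1206 ≈ 0.00082919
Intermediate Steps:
u(g, N) = 8*g
d = 525 (d = (8*5 - 5)*15 = (40 - 5)*15 = 35*15 = 525)
1/(X + d) = 1/(681 + 525) = 1/1206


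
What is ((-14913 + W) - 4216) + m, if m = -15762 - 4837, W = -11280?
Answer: -51008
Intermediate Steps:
m = -20599
((-14913 + W) - 4216) + m = ((-14913 - 11280) - 4216) - 20599 = (-26193 - 4216) - 20599 = -30409 - 20599 = -51008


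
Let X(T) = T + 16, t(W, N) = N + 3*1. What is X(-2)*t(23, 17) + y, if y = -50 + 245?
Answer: 475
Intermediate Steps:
t(W, N) = 3 + N (t(W, N) = N + 3 = 3 + N)
y = 195
X(T) = 16 + T
X(-2)*t(23, 17) + y = (16 - 2)*(3 + 17) + 195 = 14*20 + 195 = 280 + 195 = 475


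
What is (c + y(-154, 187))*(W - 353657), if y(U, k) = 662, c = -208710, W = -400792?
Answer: 156961605552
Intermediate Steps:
(c + y(-154, 187))*(W - 353657) = (-208710 + 662)*(-400792 - 353657) = -208048*(-754449) = 156961605552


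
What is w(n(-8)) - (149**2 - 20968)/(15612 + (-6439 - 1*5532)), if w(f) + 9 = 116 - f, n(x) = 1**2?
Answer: 384713/3641 ≈ 105.66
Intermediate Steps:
n(x) = 1
w(f) = 107 - f (w(f) = -9 + (116 - f) = 107 - f)
w(n(-8)) - (149**2 - 20968)/(15612 + (-6439 - 1*5532)) = (107 - 1*1) - (149**2 - 20968)/(15612 + (-6439 - 1*5532)) = (107 - 1) - (22201 - 20968)/(15612 + (-6439 - 5532)) = 106 - 1233/(15612 - 11971) = 106 - 1233/3641 = 384713/3641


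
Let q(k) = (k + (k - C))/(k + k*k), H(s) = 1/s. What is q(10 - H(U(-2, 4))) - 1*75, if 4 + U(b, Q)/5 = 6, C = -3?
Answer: -269015/3597 ≈ -74.789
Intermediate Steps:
U(b, Q) = 10 (U(b, Q) = -20 + 5*6 = -20 + 30 = 10)
q(k) = (3 + 2*k)/(k + k²) (q(k) = (k + (k - 1*(-3)))/(k + k*k) = (k + (k + 3))/(k + k²) = (k + (3 + k))/(k + k²) = (3 + 2*k)/(k + k²))
q(10 - H(U(-2, 4))) - 1*75 = (3 + 2*(10 - 1/10))/((10 - 1/10)*(1 + (10 - 1/10))) - 1*75 = (3 + 2*(10 - 1*⅒))/((10 - 1*⅒)*(1 + (10 - 1*⅒))) - 75 = (3 + 2*(10 - ⅒))/((10 - ⅒)*(1 + (10 - ⅒))) - 75 = (3 + 2*(99/10))/((99/10)*(1 + 99/10)) - 75 = 10*(3 + 99/5)/(99*(109/10)) - 75 = (10/99)*(10/109)*(114/5) - 75 = 760/3597 - 75 = -269015/3597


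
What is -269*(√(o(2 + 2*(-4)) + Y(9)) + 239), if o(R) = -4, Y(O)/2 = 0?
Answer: -64291 - 538*I ≈ -64291.0 - 538.0*I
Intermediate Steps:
Y(O) = 0 (Y(O) = 2*0 = 0)
-269*(√(o(2 + 2*(-4)) + Y(9)) + 239) = -269*(√(-4 + 0) + 239) = -269*(√(-4) + 239) = -269*(2*I + 239) = -269*(239 + 2*I) = -64291 - 538*I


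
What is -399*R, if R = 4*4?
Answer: -6384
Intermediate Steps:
R = 16
-399*R = -399*16 = -6384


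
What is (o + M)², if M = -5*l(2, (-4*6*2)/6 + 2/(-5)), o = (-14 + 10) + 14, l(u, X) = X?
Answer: 2704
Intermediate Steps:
o = 10 (o = -4 + 14 = 10)
M = 42 (M = -5*((-4*6*2)/6 + 2/(-5)) = -5*(-24*2*(⅙) + 2*(-⅕)) = -5*(-48*⅙ - ⅖) = -5*(-8 - ⅖) = -5*(-42/5) = 42)
(o + M)² = (10 + 42)² = 52² = 2704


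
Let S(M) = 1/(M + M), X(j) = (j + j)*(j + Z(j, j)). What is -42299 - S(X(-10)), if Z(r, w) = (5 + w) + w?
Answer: -42299001/1000 ≈ -42299.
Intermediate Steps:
Z(r, w) = 5 + 2*w
X(j) = 2*j*(5 + 3*j) (X(j) = (j + j)*(j + (5 + 2*j)) = (2*j)*(5 + 3*j) = 2*j*(5 + 3*j))
S(M) = 1/(2*M)
-42299 - S(X(-10)) = -42299 - 1/(2*(2*(-10)*(5 + 3*(-10)))) = -42299 - 1/(2*(2*(-10)*(5 - 30))) = -42299 - 1/(2*(2*(-10)*(-25))) = -42299 - 1/(2*500) = -42299 - 1*1/1000 = -42299 - 1/1000 = -42299001/1000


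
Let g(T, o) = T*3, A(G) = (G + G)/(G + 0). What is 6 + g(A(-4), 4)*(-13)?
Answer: -72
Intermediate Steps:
A(G) = 2 (A(G) = (2*G)/G = 2)
g(T, o) = 3*T
6 + g(A(-4), 4)*(-13) = 6 + (3*2)*(-13) = 6 + 6*(-13) = 6 - 78 = -72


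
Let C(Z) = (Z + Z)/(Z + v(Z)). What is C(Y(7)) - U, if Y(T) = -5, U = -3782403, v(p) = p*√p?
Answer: (-3782405*I + 3782403*√5)/(√5 - I) ≈ 3.7824e+6 - 0.74512*I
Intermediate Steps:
v(p) = p^(3/2)
C(Z) = 2*Z/(Z + Z^(3/2)) (C(Z) = (Z + Z)/(Z + Z^(3/2)) = (2*Z)/(Z + Z^(3/2)) = 2*Z/(Z + Z^(3/2)))
C(Y(7)) - U = 2*(-5)/(-5 + (-5)^(3/2)) - 1*(-3782403) = 2*(-5)/(-5 - 5*I*√5) + 3782403 = -10/(-5 - 5*I*√5) + 3782403 = 3782403 - 10/(-5 - 5*I*√5)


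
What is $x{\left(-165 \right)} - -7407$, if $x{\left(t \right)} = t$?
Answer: $7242$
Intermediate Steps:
$x{\left(-165 \right)} - -7407 = -165 - -7407 = -165 + 7407 = 7242$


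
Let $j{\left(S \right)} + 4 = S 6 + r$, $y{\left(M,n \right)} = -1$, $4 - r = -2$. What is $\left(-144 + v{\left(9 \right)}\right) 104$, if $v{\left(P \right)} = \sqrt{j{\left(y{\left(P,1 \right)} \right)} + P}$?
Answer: $-14976 + 104 \sqrt{5} \approx -14743.0$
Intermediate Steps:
$r = 6$ ($r = 4 - -2 = 4 + 2 = 6$)
$j{\left(S \right)} = 2 + 6 S$ ($j{\left(S \right)} = -4 + \left(S 6 + 6\right) = -4 + \left(6 S + 6\right) = -4 + \left(6 + 6 S\right) = 2 + 6 S$)
$v{\left(P \right)} = \sqrt{-4 + P}$ ($v{\left(P \right)} = \sqrt{\left(2 + 6 \left(-1\right)\right) + P} = \sqrt{\left(2 - 6\right) + P} = \sqrt{-4 + P}$)
$\left(-144 + v{\left(9 \right)}\right) 104 = \left(-144 + \sqrt{-4 + 9}\right) 104 = \left(-144 + \sqrt{5}\right) 104 = -14976 + 104 \sqrt{5}$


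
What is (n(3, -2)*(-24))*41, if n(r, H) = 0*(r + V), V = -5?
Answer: 0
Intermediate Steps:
n(r, H) = 0 (n(r, H) = 0*(r - 5) = 0*(-5 + r) = 0)
(n(3, -2)*(-24))*41 = (0*(-24))*41 = 0*41 = 0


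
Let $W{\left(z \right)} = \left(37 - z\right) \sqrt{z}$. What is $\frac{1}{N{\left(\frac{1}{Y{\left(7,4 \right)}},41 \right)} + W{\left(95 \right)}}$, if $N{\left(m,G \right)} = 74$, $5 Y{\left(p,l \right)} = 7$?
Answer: $- \frac{37}{157052} - \frac{29 \sqrt{95}}{157052} \approx -0.0020354$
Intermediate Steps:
$Y{\left(p,l \right)} = \frac{7}{5}$ ($Y{\left(p,l \right)} = \frac{1}{5} \cdot 7 = \frac{7}{5}$)
$W{\left(z \right)} = \sqrt{z} \left(37 - z\right)$
$\frac{1}{N{\left(\frac{1}{Y{\left(7,4 \right)}},41 \right)} + W{\left(95 \right)}} = \frac{1}{74 + \sqrt{95} \left(37 - 95\right)} = \frac{1}{74 + \sqrt{95} \left(-58\right)} = \frac{1}{74 - 58 \sqrt{95}}$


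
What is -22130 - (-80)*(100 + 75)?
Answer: -8130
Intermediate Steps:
-22130 - (-80)*(100 + 75) = -22130 - (-80)*175 = -22130 - 1*(-14000) = -22130 + 14000 = -8130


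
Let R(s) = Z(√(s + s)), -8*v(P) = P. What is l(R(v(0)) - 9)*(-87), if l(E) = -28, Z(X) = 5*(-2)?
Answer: 2436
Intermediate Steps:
Z(X) = -10
v(P) = -P/8
R(s) = -10
l(R(v(0)) - 9)*(-87) = -28*(-87) = 2436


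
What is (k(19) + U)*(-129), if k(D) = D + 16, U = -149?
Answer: 14706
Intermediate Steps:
k(D) = 16 + D
(k(19) + U)*(-129) = ((16 + 19) - 149)*(-129) = (35 - 149)*(-129) = -114*(-129) = 14706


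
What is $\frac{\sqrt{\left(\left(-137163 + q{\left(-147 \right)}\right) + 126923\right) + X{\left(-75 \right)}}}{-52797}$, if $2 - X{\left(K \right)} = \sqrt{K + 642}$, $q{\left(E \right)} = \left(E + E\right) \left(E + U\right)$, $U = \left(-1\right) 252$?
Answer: $- \frac{\sqrt{107068 - 9 \sqrt{7}}}{52797} \approx -0.0061969$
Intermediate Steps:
$U = -252$
$q{\left(E \right)} = 2 E \left(-252 + E\right)$ ($q{\left(E \right)} = \left(E + E\right) \left(E - 252\right) = 2 E \left(-252 + E\right)$)
$X{\left(K \right)} = 2 - \sqrt{642 + K}$ ($X{\left(K \right)} = 2 - \sqrt{K + 642} = 2 - \sqrt{642 + K}$)
$\frac{\sqrt{\left(\left(-137163 + q{\left(-147 \right)}\right) + 126923\right) + X{\left(-75 \right)}}}{-52797} = \frac{\sqrt{\left(\left(-137163 + 2 \left(-147\right) \left(-252 - 147\right)\right) + 126923\right) + \left(2 - \sqrt{642 - 75}\right)}}{-52797} = \sqrt{\left(\left(-137163 + 2 \left(-147\right) \left(-399\right)\right) + 126923\right) + \left(2 - \sqrt{567}\right)} \left(- \frac{1}{52797}\right) = \sqrt{\left(\left(-137163 + 117306\right) + 126923\right) + \left(2 - 9 \sqrt{7}\right)} \left(- \frac{1}{52797}\right) = \sqrt{\left(-19857 + 126923\right) + \left(2 - 9 \sqrt{7}\right)} \left(- \frac{1}{52797}\right) = \sqrt{107066 + \left(2 - 9 \sqrt{7}\right)} \left(- \frac{1}{52797}\right) = \sqrt{107068 - 9 \sqrt{7}} \left(- \frac{1}{52797}\right) = - \frac{\sqrt{107068 - 9 \sqrt{7}}}{52797}$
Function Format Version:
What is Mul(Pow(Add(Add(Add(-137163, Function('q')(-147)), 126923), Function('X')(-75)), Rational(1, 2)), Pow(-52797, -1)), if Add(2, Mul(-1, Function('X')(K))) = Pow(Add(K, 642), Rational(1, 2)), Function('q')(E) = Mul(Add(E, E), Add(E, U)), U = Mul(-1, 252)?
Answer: Mul(Rational(-1, 52797), Pow(Add(107068, Mul(-9, Pow(7, Rational(1, 2)))), Rational(1, 2))) ≈ -0.0061969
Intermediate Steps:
U = -252
Function('q')(E) = Mul(2, E, Add(-252, E)) (Function('q')(E) = Mul(Add(E, E), Add(E, -252)) = Mul(Mul(2, E), Add(-252, E)) = Mul(2, E, Add(-252, E)))
Function('X')(K) = Add(2, Mul(-1, Pow(Add(642, K), Rational(1, 2)))) (Function('X')(K) = Add(2, Mul(-1, Pow(Add(K, 642), Rational(1, 2)))) = Add(2, Mul(-1, Pow(Add(642, K), Rational(1, 2)))))
Mul(Pow(Add(Add(Add(-137163, Function('q')(-147)), 126923), Function('X')(-75)), Rational(1, 2)), Pow(-52797, -1)) = Mul(Pow(Add(Add(Add(-137163, Mul(2, -147, Add(-252, -147))), 126923), Add(2, Mul(-1, Pow(Add(642, -75), Rational(1, 2))))), Rational(1, 2)), Pow(-52797, -1)) = Mul(Pow(Add(Add(Add(-137163, Mul(2, -147, -399)), 126923), Add(2, Mul(-1, Pow(567, Rational(1, 2))))), Rational(1, 2)), Rational(-1, 52797)) = Mul(Pow(Add(Add(Add(-137163, 117306), 126923), Add(2, Mul(-1, Mul(9, Pow(7, Rational(1, 2)))))), Rational(1, 2)), Rational(-1, 52797)) = Mul(Pow(Add(Add(-19857, 126923), Add(2, Mul(-9, Pow(7, Rational(1, 2))))), Rational(1, 2)), Rational(-1, 52797)) = Mul(Pow(Add(107066, Add(2, Mul(-9, Pow(7, Rational(1, 2))))), Rational(1, 2)), Rational(-1, 52797)) = Mul(Pow(Add(107068, Mul(-9, Pow(7, Rational(1, 2)))), Rational(1, 2)), Rational(-1, 52797)) = Mul(Rational(-1, 52797), Pow(Add(107068, Mul(-9, Pow(7, Rational(1, 2)))), Rational(1, 2)))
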